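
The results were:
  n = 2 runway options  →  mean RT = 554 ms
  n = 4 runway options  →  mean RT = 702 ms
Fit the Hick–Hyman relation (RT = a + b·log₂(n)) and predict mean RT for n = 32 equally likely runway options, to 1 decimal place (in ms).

RT is linear in log₂ n, so two points fix the line:
  b = (702 − 554) / (log₂ 4 − log₂ 2) = 148 / (2 − 1) = 148.000 ms/bit
  a = 554 − 148.000 × 1 = 406.000 ms
Then RT(32) = 406.000 + 148.000 × log₂ 32 = 406.000 + 148.000 × 5 ≈ 1146.000 ms.

1146.0 ms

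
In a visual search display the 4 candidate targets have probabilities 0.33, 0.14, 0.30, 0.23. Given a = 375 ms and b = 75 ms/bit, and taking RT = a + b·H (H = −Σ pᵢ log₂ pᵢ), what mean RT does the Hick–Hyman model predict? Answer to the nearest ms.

520 ms

Entropy contributions −pᵢ log₂ pᵢ: 0.5278, 0.3971, 0.5211, 0.4877; sum H = 1.9337 bits.
RT = a + bH = 375 + 75·1.9337 = 520.03 ms.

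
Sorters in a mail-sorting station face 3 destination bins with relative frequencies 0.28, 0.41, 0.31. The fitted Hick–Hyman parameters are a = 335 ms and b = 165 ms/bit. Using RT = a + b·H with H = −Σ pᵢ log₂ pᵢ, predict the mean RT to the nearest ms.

593 ms

H = 0.28·log₂(1/0.28) + 0.41·log₂(1/0.41) + 0.31·log₂(1/0.31) = 1.5654 bits.
RT = 335 + 165 × 1.5654 = 593.29 ms.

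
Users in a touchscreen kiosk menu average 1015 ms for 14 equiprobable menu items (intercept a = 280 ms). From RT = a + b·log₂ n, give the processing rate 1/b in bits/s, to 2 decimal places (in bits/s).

5.18 bits/s

Choice component = 1015 − 280 = 735 ms over log₂(14) = 3.8074 bits.
b = 735 / 3.8074 = 193.047 ms/bit, so 1/b = 5.180 bits/s.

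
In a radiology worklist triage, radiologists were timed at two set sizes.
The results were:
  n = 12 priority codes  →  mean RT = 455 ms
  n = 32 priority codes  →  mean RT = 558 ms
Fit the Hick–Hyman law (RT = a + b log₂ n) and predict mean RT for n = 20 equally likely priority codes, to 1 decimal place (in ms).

Fit slope and intercept:
  b = (558 − 455) / (log₂ 32 − log₂ 12) = 103 / (5 − 3.5850) = 72.790 ms/bit
  a = 455 − 72.790 × 3.5850 = 194.052 ms
Then RT(20) = 194.052 + 72.790 × log₂ 20 = 194.052 + 72.790 × 4.3219 ≈ 508.643 ms.

508.6 ms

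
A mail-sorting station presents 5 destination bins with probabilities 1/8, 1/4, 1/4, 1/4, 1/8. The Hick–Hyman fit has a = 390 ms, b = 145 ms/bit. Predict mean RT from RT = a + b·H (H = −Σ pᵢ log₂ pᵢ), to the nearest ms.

716 ms

Each term −pᵢ log₂ pᵢ: 0.125·3 + 0.25·2 + 0.25·2 + 0.25·2 + 0.125·3; summed, H = 2.250 bits.
Mean RT = a + bH = 390 + 145·2.250 = 716.25 ms.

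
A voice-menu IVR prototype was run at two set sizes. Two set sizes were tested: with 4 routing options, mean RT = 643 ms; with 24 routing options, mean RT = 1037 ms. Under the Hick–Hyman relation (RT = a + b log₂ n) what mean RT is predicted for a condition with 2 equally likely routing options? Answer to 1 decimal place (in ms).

RT is linear in log₂ n, so two points fix the line:
  b = (1037 − 643) / (log₂ 24 − log₂ 4) = 394 / (4.5850 − 2) = 152.420 ms/bit
  a = 643 − 152.420 × 2 = 338.160 ms
Then RT(2) = 338.160 + 152.420 × log₂ 2 = 338.160 + 152.420 × 1 ≈ 490.580 ms.

490.6 ms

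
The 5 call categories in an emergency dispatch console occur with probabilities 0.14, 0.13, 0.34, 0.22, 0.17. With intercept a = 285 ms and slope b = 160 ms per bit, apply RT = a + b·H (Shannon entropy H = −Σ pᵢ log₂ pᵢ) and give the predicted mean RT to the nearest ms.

641 ms

Entropy contributions −pᵢ log₂ pᵢ: 0.3971, 0.3826, 0.5292, 0.4806, 0.4346; sum H = 2.2241 bits.
RT = a + bH = 285 + 160·2.2241 = 640.85 ms.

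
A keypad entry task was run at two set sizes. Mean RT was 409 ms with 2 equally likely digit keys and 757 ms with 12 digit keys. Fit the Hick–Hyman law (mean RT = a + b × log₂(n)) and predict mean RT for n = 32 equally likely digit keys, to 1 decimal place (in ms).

947.5 ms

With log₂ n on the abscissa the relation is linear; from the two conditions:
  b = (757 − 409) / (log₂ 12 − log₂ 2) = 348 / (3.5850 − 1) = 134.625 ms/bit
  a = 409 − 134.625 × 1 = 274.375 ms
Then RT(32) = 274.375 + 134.625 × log₂ 32 = 274.375 + 134.625 × 5 ≈ 947.499 ms.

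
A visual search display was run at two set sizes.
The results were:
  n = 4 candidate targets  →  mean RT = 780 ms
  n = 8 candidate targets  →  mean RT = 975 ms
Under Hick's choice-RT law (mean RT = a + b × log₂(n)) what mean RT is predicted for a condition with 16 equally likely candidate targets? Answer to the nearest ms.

1170 ms

With log₂ n on the abscissa the relation is linear; from the two conditions:
  b = (975 − 780) / (log₂ 8 − log₂ 4) = 195 / (3 − 2) = 195 ms/bit
  a = 780 − 195 × 2 = 390 ms
Then RT(16) = 390 + 195 × log₂ 16 = 390 + 195 × 4 ≈ 1170.000 ms.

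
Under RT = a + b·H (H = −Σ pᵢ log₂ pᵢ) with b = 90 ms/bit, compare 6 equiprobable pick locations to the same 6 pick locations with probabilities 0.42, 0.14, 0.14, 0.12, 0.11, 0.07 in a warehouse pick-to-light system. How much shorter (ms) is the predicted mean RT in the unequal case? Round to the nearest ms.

Equiprobable entropy H₀ = log₂ 6 = 2.5850 bits.
Skewed entropy H = −Σ pᵢ log₂ pᵢ = 2.3058 bits.
ΔRT = b·(H₀ − H) = 90 × 0.2792 = 25.13 ms.

25 ms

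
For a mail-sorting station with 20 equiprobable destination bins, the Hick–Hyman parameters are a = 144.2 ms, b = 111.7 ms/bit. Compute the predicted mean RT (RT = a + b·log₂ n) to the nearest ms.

627 ms

log₂(20) = 4.3219 bits, so RT = 144.2 + 111.7 × 4.3219 ≈ 626.959 ms.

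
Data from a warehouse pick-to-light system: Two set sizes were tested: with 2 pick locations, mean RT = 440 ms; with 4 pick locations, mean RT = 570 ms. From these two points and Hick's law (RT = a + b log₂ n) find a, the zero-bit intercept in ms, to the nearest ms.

310 ms

Slope: b = (570 − 440) / (log₂ 4 − log₂ 2) = 130/1.0000 = 130 ms/bit.
a = RT₁ − b·log₂ n₁ = 440 − 130 × 1 = 310.000 ms.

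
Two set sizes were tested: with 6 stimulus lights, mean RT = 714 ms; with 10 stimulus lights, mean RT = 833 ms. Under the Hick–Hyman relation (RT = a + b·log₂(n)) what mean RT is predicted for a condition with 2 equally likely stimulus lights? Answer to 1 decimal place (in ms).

458.1 ms

RT is linear in log₂ n, so two points fix the line:
  b = (833 − 714) / (log₂ 10 − log₂ 6) = 119 / (3.3219 − 2.5850) = 161.473 ms/bit
  a = 714 − 161.473 × 2.5850 = 296.599 ms
Then RT(2) = 296.599 + 161.473 × log₂ 2 = 296.599 + 161.473 × 1 ≈ 458.071 ms.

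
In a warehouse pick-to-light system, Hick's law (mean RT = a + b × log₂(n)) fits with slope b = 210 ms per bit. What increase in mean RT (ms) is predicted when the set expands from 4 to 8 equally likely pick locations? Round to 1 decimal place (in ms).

210.0 ms

ΔRT = (a + b log₂ n₂) − (a + b log₂ n₁) = b·(log₂ n₂ − log₂ n₁).
log₂(8) − log₂(4) = log₂(8/4) = log₂(2) = 1.
ΔRT = 210 × 1.0000 = 210.000 ms.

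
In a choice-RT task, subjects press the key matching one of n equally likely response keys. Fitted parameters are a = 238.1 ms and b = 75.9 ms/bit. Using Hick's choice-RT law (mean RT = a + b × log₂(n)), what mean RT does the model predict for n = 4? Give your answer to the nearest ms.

log₂(4) = 2 bits, so RT = 238.1 + 75.9 × 2 ≈ 389.900 ms.

390 ms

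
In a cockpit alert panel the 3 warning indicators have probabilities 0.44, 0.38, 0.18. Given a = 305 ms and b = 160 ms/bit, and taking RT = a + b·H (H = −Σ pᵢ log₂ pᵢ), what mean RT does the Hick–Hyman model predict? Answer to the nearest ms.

545 ms

H = 0.44·log₂(1/0.44) + 0.38·log₂(1/0.38) + 0.18·log₂(1/0.18) = 1.4969 bits.
RT = 305 + 160 × 1.4969 = 544.51 ms.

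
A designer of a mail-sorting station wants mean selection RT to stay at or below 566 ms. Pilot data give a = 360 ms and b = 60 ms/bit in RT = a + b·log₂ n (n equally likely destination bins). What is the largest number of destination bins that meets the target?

Information budget: (566 − 360)/60 = 3.4333 bits, so n ≤ 2^3.4333 = 10.803 → at most 10.

10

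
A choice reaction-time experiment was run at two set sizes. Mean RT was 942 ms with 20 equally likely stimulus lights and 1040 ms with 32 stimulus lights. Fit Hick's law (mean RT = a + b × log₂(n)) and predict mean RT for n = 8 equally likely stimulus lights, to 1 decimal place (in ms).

RT is linear in log₂ n, so two points fix the line:
  b = (1040 − 942) / (log₂ 32 − log₂ 20) = 98 / (5 − 4.3219) = 144.527 ms/bit
  a = 942 − 144.527 × 4.3219 = 317.363 ms
Then RT(8) = 317.363 + 144.527 × log₂ 8 = 317.363 + 144.527 × 3 ≈ 750.945 ms.

750.9 ms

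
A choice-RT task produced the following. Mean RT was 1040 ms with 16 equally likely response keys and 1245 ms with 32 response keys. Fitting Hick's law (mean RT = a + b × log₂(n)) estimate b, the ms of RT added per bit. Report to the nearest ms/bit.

b = (RT₂ − RT₁)/(log₂ n₂ − log₂ n₁) = (1245 − 1040)/(5 − 4) = 205 ms/bit.

205 ms/bit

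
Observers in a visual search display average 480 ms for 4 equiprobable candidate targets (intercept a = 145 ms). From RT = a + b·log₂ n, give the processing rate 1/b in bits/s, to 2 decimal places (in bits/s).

b = (480 − 145)/log₂ 4 = 335/2 = 167.500 ms per bit = 0.16750 s/bit; the reciprocal is 5.970 bits/s.

5.97 bits/s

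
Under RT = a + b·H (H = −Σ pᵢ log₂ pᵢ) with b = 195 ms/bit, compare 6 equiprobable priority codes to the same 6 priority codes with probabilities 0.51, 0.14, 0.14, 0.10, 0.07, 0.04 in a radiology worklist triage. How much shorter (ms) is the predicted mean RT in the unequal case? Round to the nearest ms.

99 ms

The RT saving is b·ΔH. Equiprobable H₀ = log₂(6) = 2.5850 bits; with the given probabilities H = 2.0762 bits.
b·(H₀ − H) = 195 × (2.5850 − 2.0762) = 99.22 ms.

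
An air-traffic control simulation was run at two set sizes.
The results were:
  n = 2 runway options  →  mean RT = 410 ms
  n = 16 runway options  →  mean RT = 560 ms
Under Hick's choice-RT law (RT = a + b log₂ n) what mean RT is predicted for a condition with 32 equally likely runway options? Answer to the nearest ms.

610 ms

With log₂ n on the abscissa the relation is linear; from the two conditions:
  b = (560 − 410) / (log₂ 16 − log₂ 2) = 150 / (4 − 1) = 50 ms/bit
  a = 410 − 50 × 1 = 360 ms
Then RT(32) = 360 + 50 × log₂ 32 = 360 + 50 × 5 ≈ 610.000 ms.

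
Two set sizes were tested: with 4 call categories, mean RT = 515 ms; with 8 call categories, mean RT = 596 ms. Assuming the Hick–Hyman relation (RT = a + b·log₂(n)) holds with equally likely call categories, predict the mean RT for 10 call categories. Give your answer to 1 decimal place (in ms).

Fit slope and intercept:
  b = (596 − 515) / (log₂ 8 − log₂ 4) = 81 / (3 − 2) = 81.000 ms/bit
  a = 515 − 81.000 × 2 = 353.000 ms
Then RT(10) = 353.000 + 81.000 × log₂ 10 = 353.000 + 81.000 × 3.3219 ≈ 622.076 ms.

622.1 ms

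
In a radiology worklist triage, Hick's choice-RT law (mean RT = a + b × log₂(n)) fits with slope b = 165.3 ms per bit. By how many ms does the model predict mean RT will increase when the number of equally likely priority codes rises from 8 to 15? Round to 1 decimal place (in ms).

149.9 ms

ΔRT = (a + b log₂ n₂) − (a + b log₂ n₁) = b·(log₂ n₂ − log₂ n₁).
log₂(15) − log₂(8) = 3.9069 − 3 = 0.9069.
ΔRT = 165.3 × 0.9069 = 149.909 ms.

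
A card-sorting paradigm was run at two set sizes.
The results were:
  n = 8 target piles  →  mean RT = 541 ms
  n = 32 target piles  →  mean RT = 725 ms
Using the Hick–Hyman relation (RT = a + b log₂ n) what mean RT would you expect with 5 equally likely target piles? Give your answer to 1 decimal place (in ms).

Fit slope and intercept:
  b = (725 − 541) / (log₂ 32 − log₂ 8) = 184 / (5 − 3) = 92.000 ms/bit
  a = 541 − 92.000 × 3 = 265.000 ms
Then RT(5) = 265.000 + 92.000 × log₂ 5 = 265.000 + 92.000 × 2.3219 ≈ 478.617 ms.

478.6 ms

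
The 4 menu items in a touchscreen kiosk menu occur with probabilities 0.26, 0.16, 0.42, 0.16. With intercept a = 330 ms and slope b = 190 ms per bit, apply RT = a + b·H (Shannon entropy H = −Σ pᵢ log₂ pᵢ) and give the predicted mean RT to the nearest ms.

687 ms

H = 0.26·log₂(1/0.26) + 0.16·log₂(1/0.16) + 0.42·log₂(1/0.42) + 0.16·log₂(1/0.16) = 1.8770 bits.
RT = 330 + 190 × 1.8770 = 686.62 ms.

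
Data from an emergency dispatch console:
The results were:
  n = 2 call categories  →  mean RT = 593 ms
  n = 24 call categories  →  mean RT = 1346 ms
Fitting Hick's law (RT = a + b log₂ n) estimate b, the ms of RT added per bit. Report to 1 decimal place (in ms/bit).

Slope: b = (1346 − 593) / (log₂ 24 − log₂ 2) = 753/3.5850 = 210.044 ms/bit.

210.0 ms/bit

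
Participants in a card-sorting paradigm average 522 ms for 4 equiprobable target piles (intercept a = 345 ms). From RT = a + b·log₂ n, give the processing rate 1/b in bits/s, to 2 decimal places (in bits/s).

Choice component = 522 − 345 = 177 ms over log₂(4) = 2 bits.
b = 177 / 2 = 88.500 ms/bit, so 1/b = 11.299 bits/s.

11.30 bits/s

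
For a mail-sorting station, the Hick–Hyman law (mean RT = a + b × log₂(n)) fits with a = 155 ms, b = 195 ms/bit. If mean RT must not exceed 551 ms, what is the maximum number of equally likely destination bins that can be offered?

4

Information budget: (551 − 155)/195 = 2.0308 bits, so n ≤ 2^2.0308 = 4.086 → at most 4.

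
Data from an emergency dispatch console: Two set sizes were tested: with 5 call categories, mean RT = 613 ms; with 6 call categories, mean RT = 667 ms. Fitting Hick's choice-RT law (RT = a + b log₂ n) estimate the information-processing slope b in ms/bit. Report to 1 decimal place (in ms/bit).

205.3 ms/bit

Slope: b = (667 − 613) / (log₂ 6 − log₂ 5) = 54/0.2630 = 205.296 ms/bit.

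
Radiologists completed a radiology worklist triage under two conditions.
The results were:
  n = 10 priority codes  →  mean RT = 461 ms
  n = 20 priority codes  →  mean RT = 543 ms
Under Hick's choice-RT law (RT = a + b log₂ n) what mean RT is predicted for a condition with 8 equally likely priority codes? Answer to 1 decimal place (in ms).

434.6 ms

RT is linear in log₂ n, so two points fix the line:
  b = (543 − 461) / (log₂ 20 − log₂ 10) = 82 / (4.3219 − 3.3219) = 82.000 ms/bit
  a = 461 − 82.000 × 3.3219 = 188.602 ms
Then RT(8) = 188.602 + 82.000 × log₂ 8 = 188.602 + 82.000 × 3 ≈ 434.602 ms.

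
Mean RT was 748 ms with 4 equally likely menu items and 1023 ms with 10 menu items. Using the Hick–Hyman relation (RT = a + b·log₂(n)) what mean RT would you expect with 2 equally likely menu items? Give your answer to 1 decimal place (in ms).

With log₂ n on the abscissa the relation is linear; from the two conditions:
  b = (1023 − 748) / (log₂ 10 − log₂ 4) = 275 / (3.3219 − 2) = 208.029 ms/bit
  a = 748 − 208.029 × 2 = 331.941 ms
Then RT(2) = 331.941 + 208.029 × log₂ 2 = 331.941 + 208.029 × 1 ≈ 539.971 ms.

540.0 ms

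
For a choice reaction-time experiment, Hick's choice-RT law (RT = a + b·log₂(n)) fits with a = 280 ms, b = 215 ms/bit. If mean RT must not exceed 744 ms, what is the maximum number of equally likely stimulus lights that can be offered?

215·log₂ n ≤ 744 − 280 = 464, giving log₂ n ≤ 2.1581 and n ≤ 4.463. The largest whole number is 4.

4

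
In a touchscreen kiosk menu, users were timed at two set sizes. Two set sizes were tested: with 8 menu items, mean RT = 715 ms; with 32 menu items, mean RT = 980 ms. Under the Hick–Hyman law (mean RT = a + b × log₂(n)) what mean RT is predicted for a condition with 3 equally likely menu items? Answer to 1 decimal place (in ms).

527.5 ms

Solve the two-equation system in a and b:
  b = (980 − 715) / (log₂ 32 − log₂ 8) = 265 / (5 − 3) = 132.500 ms/bit
  a = 715 − 132.500 × 3 = 317.500 ms
Then RT(3) = 317.500 + 132.500 × log₂ 3 = 317.500 + 132.500 × 1.5850 ≈ 527.508 ms.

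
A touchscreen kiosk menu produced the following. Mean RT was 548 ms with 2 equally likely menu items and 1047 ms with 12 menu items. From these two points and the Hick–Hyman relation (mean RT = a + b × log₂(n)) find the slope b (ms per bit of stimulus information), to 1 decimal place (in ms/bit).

b = (RT₂ − RT₁)/(log₂ n₂ − log₂ n₁) = (1047 − 548)/(3.5850 − 1) = 193.040 ms/bit.

193.0 ms/bit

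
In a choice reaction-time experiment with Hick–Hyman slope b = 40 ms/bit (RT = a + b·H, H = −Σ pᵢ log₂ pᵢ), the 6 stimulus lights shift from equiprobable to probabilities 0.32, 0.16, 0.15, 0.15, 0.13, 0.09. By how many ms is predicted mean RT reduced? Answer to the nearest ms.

The RT saving is b·ΔH. Equiprobable H₀ = log₂(6) = 2.5850 bits; with the given probabilities H = 2.4654 bits.
b·(H₀ − H) = 40 × (2.5850 − 2.4654) = 4.78 ms.

5 ms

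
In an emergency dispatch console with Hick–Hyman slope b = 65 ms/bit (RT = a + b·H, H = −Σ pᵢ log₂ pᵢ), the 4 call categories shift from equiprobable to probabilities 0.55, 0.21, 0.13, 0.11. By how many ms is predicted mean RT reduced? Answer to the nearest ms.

The RT saving is b·ΔH. Equiprobable H₀ = log₂(4) = 2.0000 bits; with the given probabilities H = 1.6801 bits.
b·(H₀ − H) = 65 × (2.0000 − 1.6801) = 20.79 ms.

21 ms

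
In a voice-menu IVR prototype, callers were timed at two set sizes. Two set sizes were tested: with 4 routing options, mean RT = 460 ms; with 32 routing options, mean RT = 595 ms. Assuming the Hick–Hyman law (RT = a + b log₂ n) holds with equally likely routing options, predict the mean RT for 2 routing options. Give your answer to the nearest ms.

RT is linear in log₂ n, so two points fix the line:
  b = (595 − 460) / (log₂ 32 − log₂ 4) = 135 / (5 − 2) = 45 ms/bit
  a = 460 − 45 × 2 = 370 ms
Then RT(2) = 370 + 45 × log₂ 2 = 370 + 45 × 1 ≈ 415.000 ms.

415 ms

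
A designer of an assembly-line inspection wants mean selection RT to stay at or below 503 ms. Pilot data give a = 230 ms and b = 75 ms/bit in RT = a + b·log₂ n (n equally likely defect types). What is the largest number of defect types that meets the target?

12

Set 230 + 75·log₂ n ≤ 503 → log₂ n ≤ (503 − 230)/75 = 3.6400.
So n ≤ 2^3.6400 = 12.467; the largest integer n is 12.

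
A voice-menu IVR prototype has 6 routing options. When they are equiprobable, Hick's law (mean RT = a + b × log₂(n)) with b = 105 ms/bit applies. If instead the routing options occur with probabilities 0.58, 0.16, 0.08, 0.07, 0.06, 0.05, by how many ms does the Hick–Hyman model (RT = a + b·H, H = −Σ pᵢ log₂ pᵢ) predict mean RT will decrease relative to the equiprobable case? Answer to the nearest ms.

Equiprobable entropy H₀ = log₂ 6 = 2.5850 bits.
Skewed entropy H = −Σ pᵢ log₂ pᵢ = 1.8985 bits.
ΔRT = b·(H₀ − H) = 105 × 0.6864 = 72.08 ms.

72 ms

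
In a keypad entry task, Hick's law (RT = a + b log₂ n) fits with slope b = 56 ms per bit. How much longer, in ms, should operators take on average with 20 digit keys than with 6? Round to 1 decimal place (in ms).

ΔRT = (a + b log₂ n₂) − (a + b log₂ n₁) = b·(log₂ n₂ − log₂ n₁).
log₂(20) − log₂(6) = 4.3219 − 2.5850 = 1.7370.
ΔRT = 56 × 1.7370 = 97.270 ms.

97.3 ms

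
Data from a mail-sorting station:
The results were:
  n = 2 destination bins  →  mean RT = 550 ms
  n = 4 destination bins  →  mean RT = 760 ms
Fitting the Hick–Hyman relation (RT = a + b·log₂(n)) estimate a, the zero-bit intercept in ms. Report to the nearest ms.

340 ms

Slope: b = (760 − 550) / (log₂ 4 − log₂ 2) = 210/1.0000 = 210 ms/bit.
Intercept: a = 550 − 210·log₂(2) = 340.000 ms.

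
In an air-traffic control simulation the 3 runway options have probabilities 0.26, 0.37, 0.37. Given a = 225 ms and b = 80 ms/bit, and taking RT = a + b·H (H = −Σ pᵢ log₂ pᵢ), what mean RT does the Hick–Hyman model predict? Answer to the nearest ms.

Entropy contributions −pᵢ log₂ pᵢ: 0.5053, 0.5307, 0.5307; sum H = 1.5667 bits.
RT = a + bH = 225 + 80·1.5667 = 350.34 ms.

350 ms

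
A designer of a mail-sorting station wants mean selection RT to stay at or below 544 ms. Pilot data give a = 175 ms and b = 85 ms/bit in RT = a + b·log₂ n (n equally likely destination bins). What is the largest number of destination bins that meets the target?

Set 175 + 85·log₂ n ≤ 544 → log₂ n ≤ (544 − 175)/85 = 4.3412.
So n ≤ 2^4.3412 = 20.269; the largest integer n is 20.

20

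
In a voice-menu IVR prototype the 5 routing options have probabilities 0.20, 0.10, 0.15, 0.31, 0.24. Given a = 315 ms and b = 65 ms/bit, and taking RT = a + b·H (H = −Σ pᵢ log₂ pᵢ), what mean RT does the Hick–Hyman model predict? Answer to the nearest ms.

460 ms

H = 0.20·log₂(1/0.20) + 0.10·log₂(1/0.10) + 0.15·log₂(1/0.15) + 0.31·log₂(1/0.31) + 0.24·log₂(1/0.24) = 2.2251 bits.
RT = 315 + 65 × 2.2251 = 459.63 ms.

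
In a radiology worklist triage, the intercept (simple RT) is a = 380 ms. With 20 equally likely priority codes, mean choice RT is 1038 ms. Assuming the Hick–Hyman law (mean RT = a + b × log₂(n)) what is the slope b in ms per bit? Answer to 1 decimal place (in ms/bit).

log₂(20) = 4.3219 bits.
b = (RT − a)/log₂ n = (1038 − 380) / 4.3219 = 152.247 ms/bit.

152.2 ms/bit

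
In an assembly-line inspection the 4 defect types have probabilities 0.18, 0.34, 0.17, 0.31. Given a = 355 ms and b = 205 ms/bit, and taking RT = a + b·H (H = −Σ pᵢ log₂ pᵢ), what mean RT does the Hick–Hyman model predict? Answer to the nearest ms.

751 ms

H = 0.18·log₂(1/0.18) + 0.34·log₂(1/0.34) + 0.17·log₂(1/0.17) + 0.31·log₂(1/0.31) = 1.9329 bits.
RT = 355 + 205 × 1.9329 = 751.24 ms.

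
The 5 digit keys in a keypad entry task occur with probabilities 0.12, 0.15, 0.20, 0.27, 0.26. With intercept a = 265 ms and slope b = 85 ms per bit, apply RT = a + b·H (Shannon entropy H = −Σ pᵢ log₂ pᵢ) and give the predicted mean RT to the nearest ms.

Entropy contributions −pᵢ log₂ pᵢ: 0.3671, 0.4105, 0.4644, 0.5100, 0.5053; sum H = 2.2573 bits.
RT = a + bH = 265 + 85·2.2573 = 456.87 ms.

457 ms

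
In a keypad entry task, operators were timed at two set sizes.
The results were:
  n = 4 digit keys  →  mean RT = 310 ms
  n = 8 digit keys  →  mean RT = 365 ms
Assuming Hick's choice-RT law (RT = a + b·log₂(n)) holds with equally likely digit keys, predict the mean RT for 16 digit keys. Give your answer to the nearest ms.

Fit slope and intercept:
  b = (365 − 310) / (log₂ 8 − log₂ 4) = 55 / (3 − 2) = 55 ms/bit
  a = 310 − 55 × 2 = 200 ms
Then RT(16) = 200 + 55 × log₂ 16 = 200 + 55 × 4 ≈ 420.000 ms.

420 ms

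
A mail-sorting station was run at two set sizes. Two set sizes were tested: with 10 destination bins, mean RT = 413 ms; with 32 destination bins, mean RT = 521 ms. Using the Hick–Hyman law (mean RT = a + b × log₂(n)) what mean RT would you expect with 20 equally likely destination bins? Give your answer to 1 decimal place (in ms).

Fit slope and intercept:
  b = (521 − 413) / (log₂ 32 − log₂ 10) = 108 / (5 − 3.3219) = 64.360 ms/bit
  a = 413 − 64.360 × 3.3219 = 199.202 ms
Then RT(20) = 199.202 + 64.360 × log₂ 20 = 199.202 + 64.360 × 4.3219 ≈ 477.360 ms.

477.4 ms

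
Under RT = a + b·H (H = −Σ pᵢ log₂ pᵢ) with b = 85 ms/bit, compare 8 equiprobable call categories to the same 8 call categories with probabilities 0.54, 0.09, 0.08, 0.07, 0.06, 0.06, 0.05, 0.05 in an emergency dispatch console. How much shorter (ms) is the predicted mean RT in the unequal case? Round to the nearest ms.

62 ms

Equiprobable entropy H₀ = log₂ 8 = 3.0000 bits.
Skewed entropy H = −Σ pᵢ log₂ pᵢ = 2.2720 bits.
ΔRT = b·(H₀ − H) = 85 × 0.7280 = 61.88 ms.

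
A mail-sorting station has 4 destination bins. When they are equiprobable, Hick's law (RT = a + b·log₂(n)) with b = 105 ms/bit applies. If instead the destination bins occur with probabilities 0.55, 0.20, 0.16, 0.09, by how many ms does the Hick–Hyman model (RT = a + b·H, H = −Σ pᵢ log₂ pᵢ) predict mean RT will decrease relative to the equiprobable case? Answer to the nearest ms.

34 ms

Equiprobable entropy H₀ = log₂ 4 = 2.0000 bits.
Skewed entropy H = −Σ pᵢ log₂ pᵢ = 1.6744 bits.
ΔRT = b·(H₀ − H) = 105 × 0.3256 = 34.18 ms.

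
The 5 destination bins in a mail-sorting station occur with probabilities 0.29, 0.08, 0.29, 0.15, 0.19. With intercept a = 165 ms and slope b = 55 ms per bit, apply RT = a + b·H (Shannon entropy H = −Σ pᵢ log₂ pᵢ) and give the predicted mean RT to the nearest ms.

286 ms

Entropy contributions −pᵢ log₂ pᵢ: 0.5179, 0.2915, 0.5179, 0.4105, 0.4552; sum H = 2.1931 bits.
RT = a + bH = 165 + 55·2.1931 = 285.62 ms.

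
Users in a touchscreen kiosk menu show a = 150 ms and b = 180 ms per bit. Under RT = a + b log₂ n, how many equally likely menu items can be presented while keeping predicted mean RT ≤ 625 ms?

6

Information budget: (625 − 150)/180 = 2.6389 bits, so n ≤ 2^2.6389 = 6.229 → at most 6.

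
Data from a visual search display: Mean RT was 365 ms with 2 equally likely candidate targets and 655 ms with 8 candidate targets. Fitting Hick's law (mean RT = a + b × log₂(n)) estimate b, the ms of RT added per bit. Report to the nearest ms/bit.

145 ms/bit

Slope: b = (655 − 365) / (log₂ 8 − log₂ 2) = 290/2.0000 = 145 ms/bit.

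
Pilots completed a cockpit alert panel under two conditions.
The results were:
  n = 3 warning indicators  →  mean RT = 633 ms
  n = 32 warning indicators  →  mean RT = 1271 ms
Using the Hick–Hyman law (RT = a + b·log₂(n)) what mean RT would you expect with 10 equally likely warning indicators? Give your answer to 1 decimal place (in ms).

957.5 ms

Fit slope and intercept:
  b = (1271 − 633) / (log₂ 32 − log₂ 3) = 638 / (5 − 1.5850) = 186.821 ms/bit
  a = 633 − 186.821 × 1.5850 = 336.896 ms
Then RT(10) = 336.896 + 186.821 × log₂ 10 = 336.896 + 186.821 × 3.3219 ≈ 957.501 ms.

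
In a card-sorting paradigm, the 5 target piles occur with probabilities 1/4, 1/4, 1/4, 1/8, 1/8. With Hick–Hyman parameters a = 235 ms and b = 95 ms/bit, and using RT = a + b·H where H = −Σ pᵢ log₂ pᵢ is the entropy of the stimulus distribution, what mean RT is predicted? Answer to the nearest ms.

449 ms

H = −Σ pᵢ log₂ pᵢ = 0.25·2 + 0.25·2 + 0.25·2 + 0.125·3 + 0.125·3 = 2.250 bits.
RT = 235 + 95 × 2.250 = 448.75 ms.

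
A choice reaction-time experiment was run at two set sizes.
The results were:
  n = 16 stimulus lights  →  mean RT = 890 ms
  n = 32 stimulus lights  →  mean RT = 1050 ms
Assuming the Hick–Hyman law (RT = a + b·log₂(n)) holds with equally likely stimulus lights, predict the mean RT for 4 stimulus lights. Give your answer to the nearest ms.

570 ms

With log₂ n on the abscissa the relation is linear; from the two conditions:
  b = (1050 − 890) / (log₂ 32 − log₂ 16) = 160 / (5 − 4) = 160 ms/bit
  a = 890 − 160 × 4 = 250 ms
Then RT(4) = 250 + 160 × log₂ 4 = 250 + 160 × 2 ≈ 570.000 ms.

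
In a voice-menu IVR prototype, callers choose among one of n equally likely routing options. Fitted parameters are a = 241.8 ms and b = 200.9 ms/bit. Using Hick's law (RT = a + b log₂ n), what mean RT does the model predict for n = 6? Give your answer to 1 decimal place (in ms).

log₂(6) = 2.5850 bits, so RT = 241.8 + 200.9 × 2.5850 ≈ 761.119 ms.

761.1 ms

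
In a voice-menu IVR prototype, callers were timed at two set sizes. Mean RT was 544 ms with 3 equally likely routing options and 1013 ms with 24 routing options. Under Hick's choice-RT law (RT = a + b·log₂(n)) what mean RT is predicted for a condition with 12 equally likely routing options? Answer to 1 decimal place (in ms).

With log₂ n on the abscissa the relation is linear; from the two conditions:
  b = (1013 − 544) / (log₂ 24 − log₂ 3) = 469 / (4.5850 − 1.5850) = 156.333 ms/bit
  a = 544 − 156.333 × 1.5850 = 296.218 ms
Then RT(12) = 296.218 + 156.333 × log₂ 12 = 296.218 + 156.333 × 3.5850 ≈ 856.667 ms.

856.7 ms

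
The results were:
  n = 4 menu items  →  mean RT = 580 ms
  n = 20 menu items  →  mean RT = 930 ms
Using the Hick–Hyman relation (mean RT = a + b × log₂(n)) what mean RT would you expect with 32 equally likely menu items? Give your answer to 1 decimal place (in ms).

Solve the two-equation system in a and b:
  b = (930 − 580) / (log₂ 20 − log₂ 4) = 350 / (4.3219 − 2) = 150.737 ms/bit
  a = 580 − 150.737 × 2 = 278.526 ms
Then RT(32) = 278.526 + 150.737 × log₂ 32 = 278.526 + 150.737 × 5 ≈ 1032.210 ms.

1032.2 ms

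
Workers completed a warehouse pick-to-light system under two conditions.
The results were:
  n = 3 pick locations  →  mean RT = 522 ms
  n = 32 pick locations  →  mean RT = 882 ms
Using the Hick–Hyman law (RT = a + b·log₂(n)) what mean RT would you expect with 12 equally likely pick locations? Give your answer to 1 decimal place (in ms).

732.8 ms

With log₂ n on the abscissa the relation is linear; from the two conditions:
  b = (882 − 522) / (log₂ 32 − log₂ 3) = 360 / (5 − 1.5850) = 105.416 ms/bit
  a = 522 − 105.416 × 1.5850 = 354.919 ms
Then RT(12) = 354.919 + 105.416 × log₂ 12 = 354.919 + 105.416 × 3.5850 ≈ 732.832 ms.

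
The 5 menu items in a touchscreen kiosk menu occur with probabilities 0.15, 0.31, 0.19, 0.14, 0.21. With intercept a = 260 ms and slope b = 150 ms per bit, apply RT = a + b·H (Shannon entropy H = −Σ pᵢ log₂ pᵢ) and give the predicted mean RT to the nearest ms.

599 ms

Entropy contributions −pᵢ log₂ pᵢ: 0.4105, 0.5238, 0.4552, 0.3971, 0.4728; sum H = 2.2595 bits.
RT = a + bH = 260 + 150·2.2595 = 598.92 ms.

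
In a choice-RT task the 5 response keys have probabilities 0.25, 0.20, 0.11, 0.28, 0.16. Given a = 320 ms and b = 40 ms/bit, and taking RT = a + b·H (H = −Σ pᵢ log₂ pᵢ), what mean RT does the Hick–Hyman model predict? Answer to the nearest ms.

410 ms

H = 0.25·log₂(1/0.25) + 0.20·log₂(1/0.20) + 0.11·log₂(1/0.11) + 0.28·log₂(1/0.28) + 0.16·log₂(1/0.16) = 2.2519 bits.
RT = 320 + 40 × 2.2519 = 410.08 ms.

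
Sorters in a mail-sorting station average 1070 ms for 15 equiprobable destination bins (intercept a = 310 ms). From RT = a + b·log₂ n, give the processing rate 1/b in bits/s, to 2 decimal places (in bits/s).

5.14 bits/s

b = (1070 − 310)/log₂ 15 = 760/3.9069 = 194.528 ms per bit = 0.19453 s/bit; the reciprocal is 5.141 bits/s.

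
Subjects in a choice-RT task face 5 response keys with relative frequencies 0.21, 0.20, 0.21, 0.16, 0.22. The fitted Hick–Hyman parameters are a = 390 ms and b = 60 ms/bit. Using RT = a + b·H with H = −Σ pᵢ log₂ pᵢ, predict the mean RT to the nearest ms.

H = 0.21·log₂(1/0.21) + 0.20·log₂(1/0.20) + 0.21·log₂(1/0.21) + 0.16·log₂(1/0.16) + 0.22·log₂(1/0.22) = 2.3136 bits.
RT = 390 + 60 × 2.3136 = 528.82 ms.

529 ms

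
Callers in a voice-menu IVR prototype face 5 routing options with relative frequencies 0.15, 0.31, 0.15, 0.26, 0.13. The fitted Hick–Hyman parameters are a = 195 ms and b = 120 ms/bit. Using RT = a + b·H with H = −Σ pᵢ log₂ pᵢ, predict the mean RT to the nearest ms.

463 ms

Entropy contributions −pᵢ log₂ pᵢ: 0.4105, 0.5238, 0.4105, 0.5053, 0.3826; sum H = 2.2328 bits.
RT = a + bH = 195 + 120·2.2328 = 462.94 ms.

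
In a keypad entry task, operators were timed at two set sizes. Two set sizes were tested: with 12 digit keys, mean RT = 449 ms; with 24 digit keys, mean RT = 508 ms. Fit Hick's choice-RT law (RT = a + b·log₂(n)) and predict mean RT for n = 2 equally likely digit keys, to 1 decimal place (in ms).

Fit slope and intercept:
  b = (508 − 449) / (log₂ 24 − log₂ 12) = 59 / (4.5850 − 3.5850) = 59.000 ms/bit
  a = 449 − 59.000 × 3.5850 = 237.487 ms
Then RT(2) = 237.487 + 59.000 × log₂ 2 = 237.487 + 59.000 × 1 ≈ 296.487 ms.

296.5 ms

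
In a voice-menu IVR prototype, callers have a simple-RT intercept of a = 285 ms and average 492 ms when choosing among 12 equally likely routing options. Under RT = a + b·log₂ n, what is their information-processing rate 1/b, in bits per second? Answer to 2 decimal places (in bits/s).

b = (492 − 285)/log₂ 12 = 207/3.5850 = 57.741 ms per bit = 0.05774 s/bit; the reciprocal is 17.319 bits/s.

17.32 bits/s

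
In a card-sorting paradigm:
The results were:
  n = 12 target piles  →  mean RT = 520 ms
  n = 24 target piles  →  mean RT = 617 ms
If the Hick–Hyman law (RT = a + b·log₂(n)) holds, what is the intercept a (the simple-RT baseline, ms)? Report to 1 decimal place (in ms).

172.3 ms

The slope on a log₂ axis is (617 − 520) / (4.5850 − 3.5850) = 97.000 ms/bit.
Intercept: a = 520 − 97.000·log₂(12) = 172.259 ms.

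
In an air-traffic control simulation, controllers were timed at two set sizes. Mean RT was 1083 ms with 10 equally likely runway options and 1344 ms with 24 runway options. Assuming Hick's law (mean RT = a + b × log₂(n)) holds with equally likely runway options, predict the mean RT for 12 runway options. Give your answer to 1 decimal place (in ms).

1137.4 ms

With log₂ n on the abscissa the relation is linear; from the two conditions:
  b = (1344 − 1083) / (log₂ 24 − log₂ 10) = 261 / (4.5850 − 3.3219) = 206.645 ms/bit
  a = 1083 − 206.645 × 3.3219 = 396.539 ms
Then RT(12) = 396.539 + 206.645 × log₂ 12 = 396.539 + 206.645 × 3.5850 ≈ 1137.355 ms.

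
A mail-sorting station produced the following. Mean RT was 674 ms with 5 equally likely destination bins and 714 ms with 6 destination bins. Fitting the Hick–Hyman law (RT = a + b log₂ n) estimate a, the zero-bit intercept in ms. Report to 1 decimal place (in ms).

Slope: b = (714 − 674) / (log₂ 6 − log₂ 5) = 40/0.2630 = 152.071 ms/bit.
a = RT₁ − b·log₂ n₁ = 674 − 152.071 × 2.3219 = 320.901 ms.

320.9 ms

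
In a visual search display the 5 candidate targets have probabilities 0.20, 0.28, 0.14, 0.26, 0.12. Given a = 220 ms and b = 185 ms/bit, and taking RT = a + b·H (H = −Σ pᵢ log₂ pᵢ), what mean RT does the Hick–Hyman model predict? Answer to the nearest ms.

Entropy contributions −pᵢ log₂ pᵢ: 0.4644, 0.5142, 0.3971, 0.5053, 0.3671; sum H = 2.2481 bits.
RT = a + bH = 220 + 185·2.2481 = 635.89 ms.

636 ms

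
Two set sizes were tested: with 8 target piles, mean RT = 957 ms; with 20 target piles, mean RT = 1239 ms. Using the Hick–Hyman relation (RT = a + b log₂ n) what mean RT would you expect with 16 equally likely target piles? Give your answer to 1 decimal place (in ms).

1170.3 ms

Solve the two-equation system in a and b:
  b = (1239 − 957) / (log₂ 20 − log₂ 8) = 282 / (4.3219 − 3) = 213.325 ms/bit
  a = 957 − 213.325 × 3 = 317.026 ms
Then RT(16) = 317.026 + 213.325 × log₂ 16 = 317.026 + 213.325 × 4 ≈ 1170.325 ms.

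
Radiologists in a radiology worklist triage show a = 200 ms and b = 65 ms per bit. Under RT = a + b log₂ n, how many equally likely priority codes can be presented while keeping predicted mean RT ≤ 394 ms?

7

65·log₂ n ≤ 394 − 200 = 194, giving log₂ n ≤ 2.9846 and n ≤ 7.915. The largest whole number is 7.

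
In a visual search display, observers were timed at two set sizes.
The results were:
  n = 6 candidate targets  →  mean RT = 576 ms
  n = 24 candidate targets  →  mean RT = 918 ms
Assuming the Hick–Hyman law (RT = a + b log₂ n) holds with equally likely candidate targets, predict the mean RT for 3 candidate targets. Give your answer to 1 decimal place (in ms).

405.0 ms

RT is linear in log₂ n, so two points fix the line:
  b = (918 − 576) / (log₂ 24 − log₂ 6) = 342 / (4.5850 − 2.5850) = 171.000 ms/bit
  a = 576 − 171.000 × 2.5850 = 133.971 ms
Then RT(3) = 133.971 + 171.000 × log₂ 3 = 133.971 + 171.000 × 1.5850 ≈ 405.000 ms.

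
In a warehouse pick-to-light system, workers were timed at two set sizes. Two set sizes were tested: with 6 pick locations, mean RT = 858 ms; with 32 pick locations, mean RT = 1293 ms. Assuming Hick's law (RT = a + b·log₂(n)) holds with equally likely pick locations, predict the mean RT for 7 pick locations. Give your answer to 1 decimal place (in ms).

RT is linear in log₂ n, so two points fix the line:
  b = (1293 − 858) / (log₂ 32 − log₂ 6) = 435 / (5 − 2.5850) = 180.121 ms/bit
  a = 858 − 180.121 × 2.5850 = 392.393 ms
Then RT(7) = 392.393 + 180.121 × log₂ 7 = 392.393 + 180.121 × 2.8074 ≈ 898.058 ms.

898.1 ms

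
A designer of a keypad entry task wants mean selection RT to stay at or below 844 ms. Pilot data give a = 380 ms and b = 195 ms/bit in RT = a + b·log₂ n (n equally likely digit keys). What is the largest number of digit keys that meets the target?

Information budget: (844 − 380)/195 = 2.3795 bits, so n ≤ 2^2.3795 = 5.204 → at most 5.

5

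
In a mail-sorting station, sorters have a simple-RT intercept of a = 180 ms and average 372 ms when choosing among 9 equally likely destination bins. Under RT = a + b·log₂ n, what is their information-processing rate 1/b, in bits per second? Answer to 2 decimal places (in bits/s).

Choice component = 372 − 180 = 192 ms over log₂(9) = 3.1699 bits.
b = 192 / 3.1699 = 60.569 ms/bit, so 1/b = 16.510 bits/s.

16.51 bits/s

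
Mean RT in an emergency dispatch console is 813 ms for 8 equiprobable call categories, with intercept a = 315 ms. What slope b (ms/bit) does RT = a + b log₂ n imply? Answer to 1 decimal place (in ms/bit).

b = (813 − 315) / log₂(8) = 498 / 3 = 166.000 ms/bit.

166.0 ms/bit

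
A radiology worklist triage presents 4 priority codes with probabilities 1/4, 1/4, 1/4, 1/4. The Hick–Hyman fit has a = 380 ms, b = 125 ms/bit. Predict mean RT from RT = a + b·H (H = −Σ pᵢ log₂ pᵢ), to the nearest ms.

630 ms

H = −Σ pᵢ log₂ pᵢ = 0.25·2 + 0.25·2 + 0.25·2 + 0.25·2 = 2.000 bits.
RT = 380 + 125 × 2.000 = 630.00 ms.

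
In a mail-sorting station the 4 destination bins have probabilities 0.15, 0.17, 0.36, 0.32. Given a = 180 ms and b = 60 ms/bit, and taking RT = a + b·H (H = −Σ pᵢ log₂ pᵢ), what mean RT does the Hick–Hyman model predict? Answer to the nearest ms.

294 ms

H = 0.15·log₂(1/0.15) + 0.17·log₂(1/0.17) + 0.36·log₂(1/0.36) + 0.32·log₂(1/0.32) = 1.9018 bits.
RT = 180 + 60 × 1.9018 = 294.11 ms.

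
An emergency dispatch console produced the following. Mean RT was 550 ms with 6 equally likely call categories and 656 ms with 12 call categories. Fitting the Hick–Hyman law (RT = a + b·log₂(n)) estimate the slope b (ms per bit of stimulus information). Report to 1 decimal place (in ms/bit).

106.0 ms/bit

b = (RT₂ − RT₁)/(log₂ n₂ − log₂ n₁) = (656 − 550)/(3.5850 − 2.5850) = 106.000 ms/bit.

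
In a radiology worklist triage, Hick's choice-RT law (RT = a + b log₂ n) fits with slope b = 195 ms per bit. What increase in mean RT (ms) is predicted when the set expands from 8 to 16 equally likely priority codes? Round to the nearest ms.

195 ms

The intercept a cancels: ΔRT = b·(log₂ n₂ − log₂ n₁) = b·log₂(n₂/n₁).
log₂(16) − log₂(8) = log₂(16/8) = log₂(2) = 1.
ΔRT = 195 × 1.0000 = 195.000 ms.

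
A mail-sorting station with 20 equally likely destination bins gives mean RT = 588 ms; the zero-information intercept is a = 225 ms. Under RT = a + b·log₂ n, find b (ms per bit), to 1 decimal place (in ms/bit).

84.0 ms/bit

log₂(20) = 4.3219 bits.
b = (RT − a)/log₂ n = (588 − 225) / 4.3219 = 83.990 ms/bit.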